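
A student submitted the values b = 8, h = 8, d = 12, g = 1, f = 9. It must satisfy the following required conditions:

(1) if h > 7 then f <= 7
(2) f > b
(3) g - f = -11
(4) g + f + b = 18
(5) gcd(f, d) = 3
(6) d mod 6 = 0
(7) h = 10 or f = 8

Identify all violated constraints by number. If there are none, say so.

(1) h = 8 > 7, so we need f ≤ 7; but f = 9 > 7  no
(2) f = 9, b = 8; 9 > 8  yes
(3) g - f = 1 - 9 = -8, not -11  no
(4) g + f + b = 1 + 9 + 8 = 18  yes
(5) gcd(9, 12) = 3  yes
(6) 12 mod 6 = 0  yes
(7) h = 8 ≠ 10 and f = 9 ≠ 8; both disjuncts false  no

No — constraints 1, 3, 7 are not satisfied.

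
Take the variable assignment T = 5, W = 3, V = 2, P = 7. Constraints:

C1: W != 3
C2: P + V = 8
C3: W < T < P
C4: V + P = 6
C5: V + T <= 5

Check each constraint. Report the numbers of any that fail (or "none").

C1: W = 3, but 3 is required to differ — fails.
C2: P + V = 7 + 2 = 9, not 8 — fails.
C3: values 3 < 5 < 7 — holds.
C4: V + P = 2 + 7 = 9, not 6 — fails.
C5: V + T = 2 + 5 = 7; 7 > 5, bound 5 not met — fails.

Violated: 1, 2, 4, and 5.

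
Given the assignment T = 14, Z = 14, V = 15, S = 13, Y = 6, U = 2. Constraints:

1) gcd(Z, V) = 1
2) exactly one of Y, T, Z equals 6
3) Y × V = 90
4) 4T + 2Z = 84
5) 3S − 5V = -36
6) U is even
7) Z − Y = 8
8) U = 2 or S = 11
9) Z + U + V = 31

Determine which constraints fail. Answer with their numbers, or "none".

1) gcd(14, 15) = 1  holds
2) Y=6, T=14, Z=14; 1 of them equals 6  holds
3) Y × V = 6 × 15 = 90  holds
4) 4T + 2Z = 4(14) + 2(14) = 84  holds
5) 3S − 5V = 3(13) − 5(15) = -36  holds
6) U = 2 is even  holds
7) Z − Y = 14 − 6 = 8  holds
8) U = 2 = 2 (first disjunct)  holds
9) Z + U + V = 14 + 2 + 15 = 31  holds

Yes — all constraints hold.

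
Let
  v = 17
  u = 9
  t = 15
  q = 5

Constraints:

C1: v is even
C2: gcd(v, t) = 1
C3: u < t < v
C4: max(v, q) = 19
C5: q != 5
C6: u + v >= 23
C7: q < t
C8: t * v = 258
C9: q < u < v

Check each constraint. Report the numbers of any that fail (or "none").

No — constraints 1, 4, 5, and 8 are not satisfied.

C1: v = 17 is odd  ✘
C2: gcd(17, 15) = 1  ✔
C3: values 9 < 15 < 17  ✔
C4: max(17, 5) = 17, not 19  ✘
C5: q = 5, but 5 is required to differ  ✘
C6: u + v = 9 + 17 = 26; 26 ≥ 23  ✔
C7: q = 5, t = 15; 5 < 15  ✔
C8: t * v = 15 * 17 = 255, not 258  ✘
C9: values 5 < 9 < 17  ✔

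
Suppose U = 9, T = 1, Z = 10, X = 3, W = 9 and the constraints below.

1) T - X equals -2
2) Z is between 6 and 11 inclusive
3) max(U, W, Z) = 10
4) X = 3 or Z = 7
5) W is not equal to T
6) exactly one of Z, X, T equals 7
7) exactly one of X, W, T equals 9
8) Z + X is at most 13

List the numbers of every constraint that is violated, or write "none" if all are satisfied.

The assignment fails constraint 6.

1) T - X = 1 - 3 = -2  OK
2) Z = 10 lies in [6, 11]  OK
3) max(9, 9, 10) = 10  OK
4) X = 3 = 3 (first disjunct)  OK
5) W = 9, T = 1; distinct  OK
6) Z=10, X=3, T=1; 0 of them equal 7, not exactly one  FAIL
7) X=3, W=9, T=1; 1 of them equals 9  OK
8) Z + X = 10 + 3 = 13; 13 ≤ 13  OK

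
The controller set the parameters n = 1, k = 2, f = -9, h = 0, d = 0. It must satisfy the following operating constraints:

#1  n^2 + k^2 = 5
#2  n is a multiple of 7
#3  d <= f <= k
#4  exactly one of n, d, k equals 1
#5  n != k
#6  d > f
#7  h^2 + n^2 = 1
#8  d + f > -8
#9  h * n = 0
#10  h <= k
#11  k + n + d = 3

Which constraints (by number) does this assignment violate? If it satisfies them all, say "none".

#1 n^2 + k^2 = 1^2 + 2^2 = 1 + 4 = 5 — OK.
#2 1 = 7*0 + 1, so 7 does not divide 1 — violated.
#3 values 0, -9, 2; d = 0 is not <= f = -9 — violated.
#4 n=1, d=0, k=2; 1 of them equals 1 — OK.
#5 n = 1, k = 2; distinct — OK.
#6 d = 0, f = -9; 0 > -9 — OK.
#7 h^2 + n^2 = 0^2 + 1^2 = 0 + 1 = 1 — OK.
#8 d + f = 0 + (-9) = -9; -9 ≤ -8, bound -8 not met — violated.
#9 h * n = 0 * 1 = 0 — OK.
#10 h = 0, k = 2; 0 ≤ 2 — OK.
#11 k + n + d = 2 + 1 + 0 = 3 — OK.

No — constraints 2, 3, and 8 are not satisfied.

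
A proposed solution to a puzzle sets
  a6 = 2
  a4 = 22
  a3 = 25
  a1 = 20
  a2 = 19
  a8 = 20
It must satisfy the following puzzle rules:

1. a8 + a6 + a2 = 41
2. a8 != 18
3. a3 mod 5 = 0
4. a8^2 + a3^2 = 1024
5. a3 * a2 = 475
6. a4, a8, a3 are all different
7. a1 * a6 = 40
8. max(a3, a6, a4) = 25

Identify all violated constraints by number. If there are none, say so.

1. a8 + a6 + a2 = 20 + 2 + 19 = 41 — holds.
2. a8 = 20, and 20 ≠ 18 — holds.
3. 25 mod 5 = 0 — holds.
4. a8^2 + a3^2 = 20^2 + 25^2 = 400 + 625 = 1025, not 1024 — fails.
5. a3 * a2 = 25 * 19 = 475 — holds.
6. values 22, 20, 25 are pairwise distinct — holds.
7. a1 * a6 = 20 * 2 = 40 — holds.
8. max(25, 2, 22) = 25 — holds.

No — constraint 4 is not satisfied.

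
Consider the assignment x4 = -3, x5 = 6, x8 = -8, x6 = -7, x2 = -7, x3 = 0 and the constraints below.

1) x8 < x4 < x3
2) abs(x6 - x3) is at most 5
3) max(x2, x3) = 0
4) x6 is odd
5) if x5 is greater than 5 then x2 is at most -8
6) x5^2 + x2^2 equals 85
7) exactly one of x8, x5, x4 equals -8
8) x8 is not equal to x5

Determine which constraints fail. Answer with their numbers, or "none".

No — constraints 2 and 5 are not satisfied.

1) values -8 < -3 < 0 — holds.
2) abs(-7 - 0) = 7; 7 > 5, exceeds bound 5 — fails.
3) max(-7, 0) = 0 — holds.
4) x6 = -7 is odd — holds.
5) x5 = 6 > 5, so we need x2 ≤ -8; but x2 = -7 > -8 — fails.
6) x5^2 + x2^2 = 6^2 + (-7)^2 = 36 + 49 = 85 — holds.
7) x8=-8, x5=6, x4=-3; 1 of them equals -8 — holds.
8) x8 = -8, x5 = 6; distinct — holds.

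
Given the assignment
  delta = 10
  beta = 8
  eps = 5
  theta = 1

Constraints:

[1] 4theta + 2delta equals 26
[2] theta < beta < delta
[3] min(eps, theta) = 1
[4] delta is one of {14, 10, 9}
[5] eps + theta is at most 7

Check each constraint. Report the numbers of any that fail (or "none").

[1] 4theta + 2delta = 4(1) + 2(10) = 24, not 26 — does not hold.
[2] values 1 < 8 < 10 — holds.
[3] min(5, 1) = 1 — holds.
[4] delta = 10 is in {14, 10, 9} — holds.
[5] eps + theta = 5 + 1 = 6; 6 ≤ 7 — holds.

No — constraint 1 is not satisfied.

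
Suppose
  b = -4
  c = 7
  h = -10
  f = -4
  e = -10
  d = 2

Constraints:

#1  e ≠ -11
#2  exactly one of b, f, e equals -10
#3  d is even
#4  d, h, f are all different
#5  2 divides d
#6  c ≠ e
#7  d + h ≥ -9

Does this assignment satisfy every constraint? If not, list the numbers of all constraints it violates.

#1 e = -10, and -10 ≠ -11 — holds.
#2 b=-4, f=-4, e=-10; 1 of them equals -10 — holds.
#3 d = 2 is even — holds.
#4 values 2, -10, -4 are pairwise distinct — holds.
#5 2 / 2 = 1, so 2 divides 2 — holds.
#6 c = 7, e = -10; distinct — holds.
#7 d + h = 2 + (-10) = -8; -8 ≥ -9 — holds.

No violations.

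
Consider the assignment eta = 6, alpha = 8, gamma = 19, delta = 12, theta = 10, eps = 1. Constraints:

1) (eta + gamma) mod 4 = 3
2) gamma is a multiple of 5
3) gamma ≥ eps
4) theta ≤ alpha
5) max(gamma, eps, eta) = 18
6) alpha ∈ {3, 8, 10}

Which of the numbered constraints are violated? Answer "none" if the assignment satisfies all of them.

Violated: 1, 2, 4, and 5.

1) eta + gamma = 25; 25 mod 4 = 1, not 3 — fails.
2) 19 = 5×3 + 4, so 5 does not divide 19 — fails.
3) gamma = 19, eps = 1; 19 ≥ 1 — holds.
4) theta = 10, alpha = 8; 10 > 8 (want ≤) — fails.
5) max(19, 1, 6) = 19, not 18 — fails.
6) alpha = 8 is in {3, 8, 10} — holds.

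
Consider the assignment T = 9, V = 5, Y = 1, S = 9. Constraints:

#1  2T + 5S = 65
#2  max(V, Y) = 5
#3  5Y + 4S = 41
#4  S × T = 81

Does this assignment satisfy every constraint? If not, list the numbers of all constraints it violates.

#1 2T + 5S = 2(9) + 5(9) = 63, not 65  false
#2 max(5, 1) = 5  true
#3 5Y + 4S = 5(1) + 4(9) = 41  true
#4 S × T = 9 × 9 = 81  true

The assignment fails constraint 1.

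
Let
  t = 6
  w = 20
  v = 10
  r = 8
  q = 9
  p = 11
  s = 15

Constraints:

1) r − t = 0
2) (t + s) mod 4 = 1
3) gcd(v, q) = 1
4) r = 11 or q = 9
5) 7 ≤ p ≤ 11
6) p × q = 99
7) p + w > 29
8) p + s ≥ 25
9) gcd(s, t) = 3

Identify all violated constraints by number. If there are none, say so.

1) r − t = 8 − 6 = 2, not 0 — violated.
2) t + s = 21; 21 mod 4 = 1 — satisfied.
3) gcd(10, 9) = 1 — satisfied.
4) r = 8 ≠ 11, but q = 9 = 9 (second disjunct) — satisfied.
5) p = 11 lies in [7, 11] — satisfied.
6) p × q = 11 × 9 = 99 — satisfied.
7) p + w = 11 + 20 = 31; 31 > 29 — satisfied.
8) p + s = 11 + 15 = 26; 26 ≥ 25 — satisfied.
9) gcd(15, 6) = 3 — satisfied.

The assignment fails constraint 1.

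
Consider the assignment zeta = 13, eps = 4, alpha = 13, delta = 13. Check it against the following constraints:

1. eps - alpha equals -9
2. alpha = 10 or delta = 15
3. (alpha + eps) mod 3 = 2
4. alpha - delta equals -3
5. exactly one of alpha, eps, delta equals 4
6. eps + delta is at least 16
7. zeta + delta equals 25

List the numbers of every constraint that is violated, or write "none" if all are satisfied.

Constraints 2, 4, and 7 are violated.

1. eps - alpha = 4 - 13 = -9  yes
2. alpha = 13 ≠ 10 and delta = 13 ≠ 15; both disjuncts false  no
3. alpha + eps = 17; 17 mod 3 = 2  yes
4. alpha - delta = 13 - 13 = 0, not -3  no
5. alpha=13, eps=4, delta=13; 1 of them equals 4  yes
6. eps + delta = 4 + 13 = 17; 17 ≥ 16  yes
7. zeta + delta = 13 + 13 = 26, not 25  no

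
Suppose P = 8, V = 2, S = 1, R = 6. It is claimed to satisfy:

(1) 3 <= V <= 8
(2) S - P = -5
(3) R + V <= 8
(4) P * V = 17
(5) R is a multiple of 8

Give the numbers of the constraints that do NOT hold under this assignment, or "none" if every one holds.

(1) V = 2 is outside [3, 8]  fails
(2) S - P = 1 - 8 = -7, not -5  fails
(3) R + V = 6 + 2 = 8; 8 ≤ 8  holds
(4) P * V = 8 * 2 = 16, not 17  fails
(5) 6 = 8*0 + 6, so 8 does not divide 6  fails

Violated: 1, 2, 4, and 5.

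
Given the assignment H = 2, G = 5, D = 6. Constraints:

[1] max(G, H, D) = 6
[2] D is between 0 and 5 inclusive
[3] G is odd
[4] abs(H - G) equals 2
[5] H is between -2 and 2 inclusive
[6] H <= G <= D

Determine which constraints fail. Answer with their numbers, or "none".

[1] max(5, 2, 6) = 6  ✔
[2] D = 6 is outside [0, 5]  ✘
[3] G = 5 is odd  ✔
[4] abs(2 - 5) = 3, not 2  ✘
[5] H = 2 lies in [-2, 2]  ✔
[6] values 2 <= 5 <= 6  ✔

Constraints 2, 4 do not hold.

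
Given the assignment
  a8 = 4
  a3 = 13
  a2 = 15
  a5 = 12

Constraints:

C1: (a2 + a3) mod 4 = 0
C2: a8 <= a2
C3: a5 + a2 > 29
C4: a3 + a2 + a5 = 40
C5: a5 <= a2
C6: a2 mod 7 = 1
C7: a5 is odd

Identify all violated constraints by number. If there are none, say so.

Constraints 3 and 7 do not hold.

C1: a2 + a3 = 28; 28 mod 4 = 0 — satisfied.
C2: a8 = 4, a2 = 15; 4 ≤ 15 — satisfied.
C3: a5 + a2 = 12 + 15 = 27; 27 ≤ 29, bound 29 not met — violated.
C4: a3 + a2 + a5 = 13 + 15 + 12 = 40 — satisfied.
C5: a5 = 12, a2 = 15; 12 ≤ 15 — satisfied.
C6: 15 mod 7 = 1 — satisfied.
C7: a5 = 12 is even — violated.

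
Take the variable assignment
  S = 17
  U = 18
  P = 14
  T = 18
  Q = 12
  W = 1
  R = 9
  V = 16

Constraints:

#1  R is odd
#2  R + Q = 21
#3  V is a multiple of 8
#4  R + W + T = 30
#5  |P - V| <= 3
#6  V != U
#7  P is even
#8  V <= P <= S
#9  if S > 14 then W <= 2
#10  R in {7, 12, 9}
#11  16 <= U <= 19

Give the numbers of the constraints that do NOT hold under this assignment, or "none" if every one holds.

#1 R = 9 is odd  holds
#2 R + Q = 9 + 12 = 21  holds
#3 16 / 8 = 2, so 8 divides 16  holds
#4 R + W + T = 9 + 1 + 18 = 28, not 30  fails
#5 |14 - 16| = 2; 2 ≤ 3  holds
#6 V = 16, U = 18; distinct  holds
#7 P = 14 is even  holds
#8 values 16, 14, 17; V = 16 is not <= P = 14  fails
#9 S = 17 > 14, so we need W ≤ 2; W = 1 ≤ 2  holds
#10 R = 9 is in {7, 12, 9}  holds
#11 U = 18 lies in [16, 19]  holds

The assignment fails constraints 4 and 8.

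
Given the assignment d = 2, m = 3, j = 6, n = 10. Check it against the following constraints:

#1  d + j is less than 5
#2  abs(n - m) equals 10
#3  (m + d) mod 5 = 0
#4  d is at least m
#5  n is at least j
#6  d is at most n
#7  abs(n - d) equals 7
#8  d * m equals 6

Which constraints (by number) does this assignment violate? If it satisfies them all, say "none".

Violated: 1, 2, 4, and 7.

#1 d + j = 2 + 6 = 8; 8 ≥ 5, bound 5 not met — violated.
#2 abs(10 - 3) = 7, not 10 — violated.
#3 m + d = 5; 5 mod 5 = 0 — satisfied.
#4 d = 2, m = 3; 2 < 3 (want ≥) — violated.
#5 n = 10, j = 6; 10 ≥ 6 — satisfied.
#6 d = 2, n = 10; 2 ≤ 10 — satisfied.
#7 abs(10 - 2) = 8, not 7 — violated.
#8 d * m = 2 * 3 = 6 — satisfied.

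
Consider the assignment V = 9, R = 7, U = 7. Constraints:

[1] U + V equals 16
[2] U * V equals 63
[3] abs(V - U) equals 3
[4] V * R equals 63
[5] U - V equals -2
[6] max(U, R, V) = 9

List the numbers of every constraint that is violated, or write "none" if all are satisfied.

The assignment fails constraint 3.

[1] U + V = 7 + 9 = 16 — holds.
[2] U * V = 7 * 9 = 63 — holds.
[3] abs(9 - 7) = 2, not 3 — does not hold.
[4] V * R = 9 * 7 = 63 — holds.
[5] U - V = 7 - 9 = -2 — holds.
[6] max(7, 7, 9) = 9 — holds.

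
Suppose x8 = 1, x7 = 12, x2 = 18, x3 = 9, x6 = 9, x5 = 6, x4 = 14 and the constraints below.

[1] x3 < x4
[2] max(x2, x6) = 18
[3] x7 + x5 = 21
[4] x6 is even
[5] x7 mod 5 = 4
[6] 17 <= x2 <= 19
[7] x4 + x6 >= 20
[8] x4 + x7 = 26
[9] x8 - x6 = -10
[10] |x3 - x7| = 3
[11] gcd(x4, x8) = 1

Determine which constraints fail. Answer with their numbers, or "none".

Constraints 3, 4, 5, 9 do not hold.

[1] x3 = 9, x4 = 14; 9 < 14 — satisfied.
[2] max(18, 9) = 18 — satisfied.
[3] x7 + x5 = 12 + 6 = 18, not 21 — violated.
[4] x6 = 9 is odd — violated.
[5] 12 mod 5 = 2, not 4 — violated.
[6] x2 = 18 lies in [17, 19] — satisfied.
[7] x4 + x6 = 14 + 9 = 23; 23 ≥ 20 — satisfied.
[8] x4 + x7 = 14 + 12 = 26 — satisfied.
[9] x8 - x6 = 1 - 9 = -8, not -10 — violated.
[10] |9 - 12| = 3 — satisfied.
[11] gcd(14, 1) = 1 — satisfied.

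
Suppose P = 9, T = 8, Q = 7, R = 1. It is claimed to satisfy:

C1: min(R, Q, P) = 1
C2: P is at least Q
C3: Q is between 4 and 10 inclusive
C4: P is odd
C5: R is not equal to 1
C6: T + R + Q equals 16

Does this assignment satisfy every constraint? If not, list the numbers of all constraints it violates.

C1: min(1, 7, 9) = 1  true
C2: P = 9, Q = 7; 9 ≥ 7  true
C3: Q = 7 lies in [4, 10]  true
C4: P = 9 is odd  true
C5: R = 1, but 1 is required to differ  false
C6: T + R + Q = 8 + 1 + 7 = 16  true

Constraint 5 does not hold.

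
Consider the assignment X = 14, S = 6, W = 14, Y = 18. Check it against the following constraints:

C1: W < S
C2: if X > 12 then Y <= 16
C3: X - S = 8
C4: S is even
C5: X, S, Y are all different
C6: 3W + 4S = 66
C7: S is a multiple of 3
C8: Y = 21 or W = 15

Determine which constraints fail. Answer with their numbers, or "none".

Constraints 1, 2, 8 do not hold.

C1: W = 14, S = 6; 14 ≥ 6 (want <)  false
C2: X = 14 > 12, so we need Y ≤ 16; but Y = 18 > 16  false
C3: X - S = 14 - 6 = 8  true
C4: S = 6 is even  true
C5: values 14, 6, 18 are pairwise distinct  true
C6: 3W + 4S = 3(14) + 4(6) = 66  true
C7: 6 / 3 = 2, so 3 divides 6  true
C8: Y = 18 ≠ 21 and W = 14 ≠ 15; both disjuncts false  false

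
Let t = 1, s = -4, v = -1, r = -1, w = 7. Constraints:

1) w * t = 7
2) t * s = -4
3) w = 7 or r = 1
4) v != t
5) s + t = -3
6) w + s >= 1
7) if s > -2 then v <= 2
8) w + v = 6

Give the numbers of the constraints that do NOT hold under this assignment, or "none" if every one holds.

The assignment satisfies every constraint.

1) w * t = 7 * 1 = 7  yes
2) t * s = 1 * (-4) = -4  yes
3) w = 7 = 7 (first disjunct)  yes
4) v = -1, t = 1; distinct  yes
5) s + t = -4 + 1 = -3  yes
6) w + s = 7 + (-4) = 3; 3 ≥ 1  yes
7) s = -4, not > -2; antecedent false, conditional vacuously true  yes
8) w + v = 7 + (-1) = 6  yes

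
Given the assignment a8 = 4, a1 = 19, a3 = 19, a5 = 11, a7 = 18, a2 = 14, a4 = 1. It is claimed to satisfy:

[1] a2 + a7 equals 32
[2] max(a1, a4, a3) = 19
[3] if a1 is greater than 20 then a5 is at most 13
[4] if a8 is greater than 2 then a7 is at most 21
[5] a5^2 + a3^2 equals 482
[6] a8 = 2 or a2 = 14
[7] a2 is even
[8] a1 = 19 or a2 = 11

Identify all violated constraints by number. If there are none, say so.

All constraints are satisfied.

[1] a2 + a7 = 14 + 18 = 32 — holds.
[2] max(19, 1, 19) = 19 — holds.
[3] a1 = 19, not > 20; antecedent false, conditional vacuously true — holds.
[4] a8 = 4 > 2, so we need a7 ≤ 21; a7 = 18 ≤ 21 — holds.
[5] a5^2 + a3^2 = 11^2 + 19^2 = 121 + 361 = 482 — holds.
[6] a8 = 4 ≠ 2, but a2 = 14 = 14 (second disjunct) — holds.
[7] a2 = 14 is even — holds.
[8] a1 = 19 = 19 (first disjunct) — holds.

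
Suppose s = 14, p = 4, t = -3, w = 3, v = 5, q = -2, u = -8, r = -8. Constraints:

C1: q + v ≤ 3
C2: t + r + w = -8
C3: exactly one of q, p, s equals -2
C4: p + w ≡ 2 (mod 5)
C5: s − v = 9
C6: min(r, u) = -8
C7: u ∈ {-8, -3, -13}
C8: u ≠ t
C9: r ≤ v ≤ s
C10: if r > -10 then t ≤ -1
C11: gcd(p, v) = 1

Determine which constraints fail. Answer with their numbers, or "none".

The assignment satisfies every constraint.

C1: q + v = -2 + 5 = 3; 3 ≤ 3 — satisfied.
C2: t + r + w = -3 + (-8) + 3 = -8 — satisfied.
C3: q=-2, p=4, s=14; 1 of them equals -2 — satisfied.
C4: p + w = 7; 7 mod 5 = 2 — satisfied.
C5: s − v = 14 − 5 = 9 — satisfied.
C6: min(-8, -8) = -8 — satisfied.
C7: u = -8 is in {-8, -3, -13} — satisfied.
C8: u = -8, t = -3; distinct — satisfied.
C9: values -8 ≤ 5 ≤ 14 — satisfied.
C10: r = -8 > -10, so we need t ≤ -1; t = -3 ≤ -1 — satisfied.
C11: gcd(4, 5) = 1 — satisfied.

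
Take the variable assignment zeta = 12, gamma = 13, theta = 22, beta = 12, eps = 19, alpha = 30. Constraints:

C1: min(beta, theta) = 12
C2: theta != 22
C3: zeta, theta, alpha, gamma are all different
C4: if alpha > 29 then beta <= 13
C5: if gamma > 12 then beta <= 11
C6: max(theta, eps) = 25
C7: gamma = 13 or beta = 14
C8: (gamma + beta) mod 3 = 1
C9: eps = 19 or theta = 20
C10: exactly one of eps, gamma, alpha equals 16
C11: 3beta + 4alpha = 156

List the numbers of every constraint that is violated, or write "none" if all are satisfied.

Constraints 2, 5, 6, 10 are violated.

C1: min(12, 22) = 12 — holds.
C2: theta = 22, but 22 is required to differ — does not hold.
C3: values 12, 22, 30, 13 are pairwise distinct — holds.
C4: alpha = 30 > 29, so we need beta ≤ 13; beta = 12 ≤ 13 — holds.
C5: gamma = 13 > 12, so we need beta ≤ 11; but beta = 12 > 11 — does not hold.
C6: max(22, 19) = 22, not 25 — does not hold.
C7: gamma = 13 = 13 (first disjunct) — holds.
C8: gamma + beta = 25; 25 mod 3 = 1 — holds.
C9: eps = 19 = 19 (first disjunct) — holds.
C10: eps=19, gamma=13, alpha=30; 0 of them equal 16, not exactly one — does not hold.
C11: 3beta + 4alpha = 3(12) + 4(30) = 156 — holds.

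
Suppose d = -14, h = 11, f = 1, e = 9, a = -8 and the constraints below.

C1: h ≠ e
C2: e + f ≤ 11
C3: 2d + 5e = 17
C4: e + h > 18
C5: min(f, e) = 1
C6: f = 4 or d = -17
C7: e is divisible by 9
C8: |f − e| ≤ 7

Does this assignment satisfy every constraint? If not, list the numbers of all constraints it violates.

C1: h = 11, e = 9; distinct  true
C2: e + f = 9 + 1 = 10; 10 ≤ 11  true
C3: 2d + 5e = 2(-14) + 5(9) = 17  true
C4: e + h = 9 + 11 = 20; 20 > 18  true
C5: min(1, 9) = 1  true
C6: f = 1 ≠ 4 and d = -14 ≠ -17; both disjuncts false  false
C7: 9 / 9 = 1, so 9 divides 9  true
C8: |1 − 9| = 8; 8 > 7, exceeds bound 7  false

Constraints 6 and 8 do not hold.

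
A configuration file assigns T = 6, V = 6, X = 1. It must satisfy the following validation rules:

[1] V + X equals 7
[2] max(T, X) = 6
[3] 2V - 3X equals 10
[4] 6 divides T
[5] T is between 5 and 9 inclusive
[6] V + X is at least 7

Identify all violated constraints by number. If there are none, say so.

[1] V + X = 6 + 1 = 7 — satisfied.
[2] max(6, 1) = 6 — satisfied.
[3] 2V - 3X = 2(6) - 3(1) = 9, not 10 — violated.
[4] 6 / 6 = 1, so 6 divides 6 — satisfied.
[5] T = 6 lies in [5, 9] — satisfied.
[6] V + X = 6 + 1 = 7; 7 ≥ 7 — satisfied.

No — constraint 3 is not satisfied.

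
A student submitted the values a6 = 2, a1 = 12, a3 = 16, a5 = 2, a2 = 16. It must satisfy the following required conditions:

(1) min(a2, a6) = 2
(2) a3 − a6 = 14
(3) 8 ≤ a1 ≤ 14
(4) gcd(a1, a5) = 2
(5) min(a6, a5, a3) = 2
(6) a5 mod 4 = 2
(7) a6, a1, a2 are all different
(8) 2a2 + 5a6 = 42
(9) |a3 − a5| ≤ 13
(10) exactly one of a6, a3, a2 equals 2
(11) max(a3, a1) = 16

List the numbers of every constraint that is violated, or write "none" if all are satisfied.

(1) min(16, 2) = 2  yes
(2) a3 − a6 = 16 − 2 = 14  yes
(3) a1 = 12 lies in [8, 14]  yes
(4) gcd(12, 2) = 2  yes
(5) min(2, 2, 16) = 2  yes
(6) 2 mod 4 = 2  yes
(7) values 2, 12, 16 are pairwise distinct  yes
(8) 2a2 + 5a6 = 2(16) + 5(2) = 42  yes
(9) |16 − 2| = 14; 14 > 13, exceeds bound 13  no
(10) a6=2, a3=16, a2=16; 1 of them equals 2  yes
(11) max(16, 12) = 16  yes

No — constraint 9 is not satisfied.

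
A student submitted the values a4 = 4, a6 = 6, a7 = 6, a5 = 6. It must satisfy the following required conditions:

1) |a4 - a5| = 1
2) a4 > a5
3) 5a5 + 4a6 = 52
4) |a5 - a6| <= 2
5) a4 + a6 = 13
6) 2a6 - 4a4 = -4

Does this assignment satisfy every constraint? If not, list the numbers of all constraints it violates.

Constraints 1, 2, 3, and 5 do not hold.

1) |4 - 6| = 2, not 1 — does not hold.
2) a4 = 4, a5 = 6; 4 ≤ 6 (want >) — does not hold.
3) 5a5 + 4a6 = 5(6) + 4(6) = 54, not 52 — does not hold.
4) |6 - 6| = 0; 0 ≤ 2 — holds.
5) a4 + a6 = 4 + 6 = 10, not 13 — does not hold.
6) 2a6 - 4a4 = 2(6) - 4(4) = -4 — holds.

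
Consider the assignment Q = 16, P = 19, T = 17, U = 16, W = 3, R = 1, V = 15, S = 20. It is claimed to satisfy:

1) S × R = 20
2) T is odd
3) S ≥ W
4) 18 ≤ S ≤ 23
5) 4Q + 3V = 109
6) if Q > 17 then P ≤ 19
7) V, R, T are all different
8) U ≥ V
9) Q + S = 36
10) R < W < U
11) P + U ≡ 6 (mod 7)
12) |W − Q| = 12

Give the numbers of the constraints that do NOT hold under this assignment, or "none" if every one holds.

Violated: 11 and 12.

1) S × R = 20 × 1 = 20  OK
2) T = 17 is odd  OK
3) S = 20, W = 3; 20 ≥ 3  OK
4) S = 20 lies in [18, 23]  OK
5) 4Q + 3V = 4(16) + 3(15) = 109  OK
6) Q = 16, not > 17; antecedent false, conditional vacuously true  OK
7) values 15, 1, 17 are pairwise distinct  OK
8) U = 16, V = 15; 16 ≥ 15  OK
9) Q + S = 16 + 20 = 36  OK
10) values 1 < 3 < 16  OK
11) P + U = 35; 35 mod 7 = 0, not 6  FAIL
12) |3 − 16| = 13, not 12  FAIL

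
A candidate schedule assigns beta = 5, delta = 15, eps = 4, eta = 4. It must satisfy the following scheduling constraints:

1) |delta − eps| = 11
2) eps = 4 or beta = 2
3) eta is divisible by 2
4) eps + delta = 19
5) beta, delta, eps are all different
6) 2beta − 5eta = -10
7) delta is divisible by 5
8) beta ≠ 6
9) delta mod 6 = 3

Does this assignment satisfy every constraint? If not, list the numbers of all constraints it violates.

1) |15 − 4| = 11  true
2) eps = 4 = 4 (first disjunct)  true
3) 4 / 2 = 2, so 2 divides 4  true
4) eps + delta = 4 + 15 = 19  true
5) values 5, 15, 4 are pairwise distinct  true
6) 2beta − 5eta = 2(5) − 5(4) = -10  true
7) 15 / 5 = 3, so 5 divides 15  true
8) beta = 5, and 5 ≠ 6  true
9) 15 mod 6 = 3  true

The assignment satisfies every constraint.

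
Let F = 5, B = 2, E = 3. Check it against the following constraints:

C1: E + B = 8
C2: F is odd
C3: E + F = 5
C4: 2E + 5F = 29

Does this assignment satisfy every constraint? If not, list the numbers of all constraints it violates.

C1: E + B = 3 + 2 = 5, not 8  no
C2: F = 5 is odd  yes
C3: E + F = 3 + 5 = 8, not 5  no
C4: 2E + 5F = 2(3) + 5(5) = 31, not 29  no

The assignment fails constraints 1, 3, and 4.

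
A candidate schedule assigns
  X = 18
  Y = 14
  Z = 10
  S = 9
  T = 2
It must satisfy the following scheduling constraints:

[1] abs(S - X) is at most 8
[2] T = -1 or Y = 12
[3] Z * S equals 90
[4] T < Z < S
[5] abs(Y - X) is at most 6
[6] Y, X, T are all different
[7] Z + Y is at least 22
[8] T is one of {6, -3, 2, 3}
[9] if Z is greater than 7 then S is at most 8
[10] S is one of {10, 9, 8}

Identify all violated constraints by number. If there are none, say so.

The assignment fails constraints 1, 2, 4, 9.

[1] abs(9 - 18) = 9; 9 > 8, exceeds bound 8 — violated.
[2] T = 2 ≠ -1 and Y = 14 ≠ 12; both disjuncts false — violated.
[3] Z * S = 10 * 9 = 90 — satisfied.
[4] values 2, 10, 9; Z = 10 is not < S = 9 — violated.
[5] abs(14 - 18) = 4; 4 ≤ 6 — satisfied.
[6] values 14, 18, 2 are pairwise distinct — satisfied.
[7] Z + Y = 10 + 14 = 24; 24 ≥ 22 — satisfied.
[8] T = 2 is in {6, -3, 2, 3} — satisfied.
[9] Z = 10 > 7, so we need S ≤ 8; but S = 9 > 8 — violated.
[10] S = 9 is in {10, 9, 8} — satisfied.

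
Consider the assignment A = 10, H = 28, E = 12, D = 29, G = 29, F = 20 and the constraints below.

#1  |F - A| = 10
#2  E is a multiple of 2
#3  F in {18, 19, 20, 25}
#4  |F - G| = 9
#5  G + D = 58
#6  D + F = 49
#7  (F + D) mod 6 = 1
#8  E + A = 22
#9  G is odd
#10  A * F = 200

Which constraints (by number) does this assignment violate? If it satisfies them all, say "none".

No violations.

#1 |20 - 10| = 10  holds
#2 12 / 2 = 6, so 2 divides 12  holds
#3 F = 20 is in {18, 19, 20, 25}  holds
#4 |20 - 29| = 9  holds
#5 G + D = 29 + 29 = 58  holds
#6 D + F = 29 + 20 = 49  holds
#7 F + D = 49; 49 mod 6 = 1  holds
#8 E + A = 12 + 10 = 22  holds
#9 G = 29 is odd  holds
#10 A * F = 10 * 20 = 200  holds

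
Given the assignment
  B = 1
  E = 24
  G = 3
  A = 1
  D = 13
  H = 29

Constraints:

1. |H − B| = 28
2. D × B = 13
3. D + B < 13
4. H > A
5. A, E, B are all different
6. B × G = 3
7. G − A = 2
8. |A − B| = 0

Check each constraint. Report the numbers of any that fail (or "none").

1. |29 − 1| = 28 — holds.
2. D × B = 13 × 1 = 13 — holds.
3. D + B = 13 + 1 = 14; 14 ≥ 13, bound 13 not met — does not hold.
4. H = 29, A = 1; 29 > 1 — holds.
5. A = B = 1, not all different — does not hold.
6. B × G = 1 × 3 = 3 — holds.
7. G − A = 3 − 1 = 2 — holds.
8. |1 − 1| = 0 — holds.

No — constraints 3, 5 are not satisfied.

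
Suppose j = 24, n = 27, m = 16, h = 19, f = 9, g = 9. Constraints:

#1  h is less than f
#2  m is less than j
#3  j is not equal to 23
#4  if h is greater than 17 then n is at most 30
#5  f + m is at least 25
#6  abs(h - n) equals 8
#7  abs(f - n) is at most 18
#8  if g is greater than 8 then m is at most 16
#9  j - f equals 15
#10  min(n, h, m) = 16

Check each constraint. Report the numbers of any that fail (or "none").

The assignment fails constraint 1.

#1 h = 19, f = 9; 19 ≥ 9 (want <)  fails
#2 m = 16, j = 24; 16 < 24  holds
#3 j = 24, and 24 ≠ 23  holds
#4 h = 19 > 17, so we need n ≤ 30; n = 27 ≤ 30  holds
#5 f + m = 9 + 16 = 25; 25 ≥ 25  holds
#6 abs(19 - 27) = 8  holds
#7 abs(9 - 27) = 18; 18 ≤ 18  holds
#8 g = 9 > 8, so we need m ≤ 16; m = 16 ≤ 16  holds
#9 j - f = 24 - 9 = 15  holds
#10 min(27, 19, 16) = 16  holds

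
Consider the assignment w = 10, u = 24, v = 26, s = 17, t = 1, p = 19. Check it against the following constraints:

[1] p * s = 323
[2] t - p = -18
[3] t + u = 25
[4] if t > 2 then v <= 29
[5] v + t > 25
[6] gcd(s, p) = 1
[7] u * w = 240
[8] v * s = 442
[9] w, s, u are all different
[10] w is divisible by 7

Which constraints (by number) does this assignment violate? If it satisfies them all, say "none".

Violated: 10.

[1] p * s = 19 * 17 = 323 — holds.
[2] t - p = 1 - 19 = -18 — holds.
[3] t + u = 1 + 24 = 25 — holds.
[4] t = 1, not > 2; antecedent false, conditional vacuously true — holds.
[5] v + t = 26 + 1 = 27; 27 > 25 — holds.
[6] gcd(17, 19) = 1 — holds.
[7] u * w = 24 * 10 = 240 — holds.
[8] v * s = 26 * 17 = 442 — holds.
[9] values 10, 17, 24 are pairwise distinct — holds.
[10] 10 = 7*1 + 3, so 7 does not divide 10 — fails.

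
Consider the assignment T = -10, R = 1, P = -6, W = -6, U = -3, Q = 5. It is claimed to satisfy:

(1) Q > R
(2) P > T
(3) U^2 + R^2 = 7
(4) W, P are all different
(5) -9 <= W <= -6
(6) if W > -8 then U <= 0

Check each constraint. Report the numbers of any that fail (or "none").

(1) Q = 5, R = 1; 5 > 1 — satisfied.
(2) P = -6, T = -10; -6 > -10 — satisfied.
(3) U^2 + R^2 = (-3)^2 + 1^2 = 9 + 1 = 10, not 7 — violated.
(4) W = P = -6, not all different — violated.
(5) W = -6 lies in [-9, -6] — satisfied.
(6) W = -6 > -8, so we need U ≤ 0; U = -3 ≤ 0 — satisfied.

Constraints 3, 4 are violated.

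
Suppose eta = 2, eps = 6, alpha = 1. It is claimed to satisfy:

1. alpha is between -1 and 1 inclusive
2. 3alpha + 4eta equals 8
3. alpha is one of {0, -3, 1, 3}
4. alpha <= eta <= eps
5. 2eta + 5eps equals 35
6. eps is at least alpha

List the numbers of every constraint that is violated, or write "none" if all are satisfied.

Violated: 2, 5.

1. alpha = 1 lies in [-1, 1] — satisfied.
2. 3alpha + 4eta = 3(1) + 4(2) = 11, not 8 — violated.
3. alpha = 1 is in {0, -3, 1, 3} — satisfied.
4. values 1 <= 2 <= 6 — satisfied.
5. 2eta + 5eps = 2(2) + 5(6) = 34, not 35 — violated.
6. eps = 6, alpha = 1; 6 ≥ 1 — satisfied.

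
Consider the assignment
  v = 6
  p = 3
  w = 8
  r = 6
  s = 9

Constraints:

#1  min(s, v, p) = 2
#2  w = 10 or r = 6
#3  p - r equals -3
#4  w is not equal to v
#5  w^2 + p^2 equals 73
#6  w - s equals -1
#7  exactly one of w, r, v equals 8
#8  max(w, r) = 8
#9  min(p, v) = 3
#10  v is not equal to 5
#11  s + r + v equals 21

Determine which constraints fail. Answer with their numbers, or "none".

#1 min(9, 6, 3) = 3, not 2 — violated.
#2 w = 8 ≠ 10, but r = 6 = 6 (second disjunct) — OK.
#3 p - r = 3 - 6 = -3 — OK.
#4 w = 8, v = 6; distinct — OK.
#5 w^2 + p^2 = 8^2 + 3^2 = 64 + 9 = 73 — OK.
#6 w - s = 8 - 9 = -1 — OK.
#7 w=8, r=6, v=6; 1 of them equals 8 — OK.
#8 max(8, 6) = 8 — OK.
#9 min(3, 6) = 3 — OK.
#10 v = 6, and 6 ≠ 5 — OK.
#11 s + r + v = 9 + 6 + 6 = 21 — OK.

Constraint 1 does not hold.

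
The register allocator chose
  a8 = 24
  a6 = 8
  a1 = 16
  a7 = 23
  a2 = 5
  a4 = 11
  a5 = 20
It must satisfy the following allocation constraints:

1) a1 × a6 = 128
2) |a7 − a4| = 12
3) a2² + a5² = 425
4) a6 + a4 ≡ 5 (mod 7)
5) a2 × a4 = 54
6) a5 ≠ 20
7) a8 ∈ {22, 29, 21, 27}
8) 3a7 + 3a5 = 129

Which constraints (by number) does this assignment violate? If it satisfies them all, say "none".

Violated: 5, 6, 7.

1) a1 × a6 = 16 × 8 = 128 — holds.
2) |23 − 11| = 12 — holds.
3) a2² + a5² = 5² + 20² = 25 + 400 = 425 — holds.
4) a6 + a4 = 19; 19 mod 7 = 5 — holds.
5) a2 × a4 = 5 × 11 = 55, not 54 — does not hold.
6) a5 = 20, but 20 is required to differ — does not hold.
7) a8 = 24 is not in {22, 29, 21, 27} — does not hold.
8) 3a7 + 3a5 = 3(23) + 3(20) = 129 — holds.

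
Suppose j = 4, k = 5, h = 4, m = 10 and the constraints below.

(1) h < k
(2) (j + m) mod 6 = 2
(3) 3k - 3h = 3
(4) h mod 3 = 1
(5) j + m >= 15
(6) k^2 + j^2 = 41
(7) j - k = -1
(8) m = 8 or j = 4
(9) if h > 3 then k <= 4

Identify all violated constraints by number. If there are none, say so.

(1) h = 4, k = 5; 4 < 5  ✔
(2) j + m = 14; 14 mod 6 = 2  ✔
(3) 3k - 3h = 3(5) - 3(4) = 3  ✔
(4) 4 mod 3 = 1  ✔
(5) j + m = 4 + 10 = 14; 14 < 15, bound 15 not met  ✘
(6) k^2 + j^2 = 5^2 + 4^2 = 25 + 16 = 41  ✔
(7) j - k = 4 - 5 = -1  ✔
(8) m = 10 ≠ 8, but j = 4 = 4 (second disjunct)  ✔
(9) h = 4 > 3, so we need k ≤ 4; but k = 5 > 4  ✘

The assignment fails constraints 5, 9.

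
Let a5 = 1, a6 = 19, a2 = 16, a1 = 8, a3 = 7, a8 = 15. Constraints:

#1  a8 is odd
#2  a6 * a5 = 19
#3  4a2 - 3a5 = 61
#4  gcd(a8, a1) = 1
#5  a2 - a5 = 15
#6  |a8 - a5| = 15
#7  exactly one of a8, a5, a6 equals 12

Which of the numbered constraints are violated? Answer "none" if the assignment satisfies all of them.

Violated: 6 and 7.

#1 a8 = 15 is odd — OK.
#2 a6 * a5 = 19 * 1 = 19 — OK.
#3 4a2 - 3a5 = 4(16) - 3(1) = 61 — OK.
#4 gcd(15, 8) = 1 — OK.
#5 a2 - a5 = 16 - 1 = 15 — OK.
#6 |15 - 1| = 14, not 15 — violated.
#7 a8=15, a5=1, a6=19; 0 of them equal 12, not exactly one — violated.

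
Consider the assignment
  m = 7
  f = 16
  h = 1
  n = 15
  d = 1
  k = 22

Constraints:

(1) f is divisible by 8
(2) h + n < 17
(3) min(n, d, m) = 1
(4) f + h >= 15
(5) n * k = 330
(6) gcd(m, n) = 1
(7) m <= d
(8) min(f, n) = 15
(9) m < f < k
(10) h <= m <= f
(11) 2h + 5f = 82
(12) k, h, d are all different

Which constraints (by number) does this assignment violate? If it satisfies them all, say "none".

(1) 16 / 8 = 2, so 8 divides 16 — holds.
(2) h + n = 1 + 15 = 16; 16 < 17 — holds.
(3) min(15, 1, 7) = 1 — holds.
(4) f + h = 16 + 1 = 17; 17 ≥ 15 — holds.
(5) n * k = 15 * 22 = 330 — holds.
(6) gcd(7, 15) = 1 — holds.
(7) m = 7, d = 1; 7 > 1 (want ≤) — does not hold.
(8) min(16, 15) = 15 — holds.
(9) values 7 < 16 < 22 — holds.
(10) values 1 <= 7 <= 16 — holds.
(11) 2h + 5f = 2(1) + 5(16) = 82 — holds.
(12) h = d = 1, not all different — does not hold.

The assignment fails constraints 7, 12.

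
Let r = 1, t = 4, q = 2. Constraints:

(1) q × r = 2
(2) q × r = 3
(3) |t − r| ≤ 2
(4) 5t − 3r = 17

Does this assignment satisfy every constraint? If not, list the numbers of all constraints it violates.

(1) q × r = 2 × 1 = 2  ✓
(2) q × r = 2 × 1 = 2, not 3  ✗
(3) |4 − 1| = 3; 3 > 2, exceeds bound 2  ✗
(4) 5t − 3r = 5(4) − 3(1) = 17  ✓

Violated: 2 and 3.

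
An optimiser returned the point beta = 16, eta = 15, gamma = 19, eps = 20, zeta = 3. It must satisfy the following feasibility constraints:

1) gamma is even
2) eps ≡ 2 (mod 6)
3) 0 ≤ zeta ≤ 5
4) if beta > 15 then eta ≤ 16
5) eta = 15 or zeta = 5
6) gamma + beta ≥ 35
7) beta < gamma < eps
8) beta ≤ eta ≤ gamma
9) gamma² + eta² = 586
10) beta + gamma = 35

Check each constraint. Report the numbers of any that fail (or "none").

1) gamma = 19 is odd  fails
2) 20 mod 6 = 2  holds
3) zeta = 3 lies in [0, 5]  holds
4) beta = 16 > 15, so we need eta ≤ 16; eta = 15 ≤ 16  holds
5) eta = 15 = 15 (first disjunct)  holds
6) gamma + beta = 19 + 16 = 35; 35 ≥ 35  holds
7) values 16 < 19 < 20  holds
8) values 16, 15, 19; beta = 16 is not ≤ eta = 15  fails
9) gamma² + eta² = 19² + 15² = 361 + 225 = 586  holds
10) beta + gamma = 16 + 19 = 35  holds

Constraints 1 and 8 are violated.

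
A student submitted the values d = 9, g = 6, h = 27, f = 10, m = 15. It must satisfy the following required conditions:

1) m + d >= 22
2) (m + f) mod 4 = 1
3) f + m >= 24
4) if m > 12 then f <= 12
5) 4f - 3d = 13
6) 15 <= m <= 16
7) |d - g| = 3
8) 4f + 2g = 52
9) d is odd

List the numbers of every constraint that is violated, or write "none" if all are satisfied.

1) m + d = 15 + 9 = 24; 24 ≥ 22 — OK.
2) m + f = 25; 25 mod 4 = 1 — OK.
3) f + m = 10 + 15 = 25; 25 ≥ 24 — OK.
4) m = 15 > 12, so we need f ≤ 12; f = 10 ≤ 12 — OK.
5) 4f - 3d = 4(10) - 3(9) = 13 — OK.
6) m = 15 lies in [15, 16] — OK.
7) |9 - 6| = 3 — OK.
8) 4f + 2g = 4(10) + 2(6) = 52 — OK.
9) d = 9 is odd — OK.

No violations.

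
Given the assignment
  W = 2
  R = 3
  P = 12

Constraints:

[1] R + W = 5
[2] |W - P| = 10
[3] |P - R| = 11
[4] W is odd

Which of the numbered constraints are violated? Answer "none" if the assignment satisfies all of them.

[1] R + W = 3 + 2 = 5 — holds.
[2] |2 - 12| = 10 — holds.
[3] |12 - 3| = 9, not 11 — does not hold.
[4] W = 2 is even — does not hold.

Constraints 3, 4 are violated.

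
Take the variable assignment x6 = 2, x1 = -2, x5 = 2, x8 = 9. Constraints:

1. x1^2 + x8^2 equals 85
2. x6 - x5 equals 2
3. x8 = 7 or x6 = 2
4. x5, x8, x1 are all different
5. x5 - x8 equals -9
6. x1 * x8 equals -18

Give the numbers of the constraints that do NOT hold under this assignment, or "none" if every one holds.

1. x1^2 + x8^2 = (-2)^2 + 9^2 = 4 + 81 = 85 — holds.
2. x6 - x5 = 2 - 2 = 0, not 2 — does not hold.
3. x8 = 9 ≠ 7, but x6 = 2 = 2 (second disjunct) — holds.
4. values 2, 9, -2 are pairwise distinct — holds.
5. x5 - x8 = 2 - 9 = -7, not -9 — does not hold.
6. x1 * x8 = -2 * 9 = -18 — holds.

No — constraints 2 and 5 are not satisfied.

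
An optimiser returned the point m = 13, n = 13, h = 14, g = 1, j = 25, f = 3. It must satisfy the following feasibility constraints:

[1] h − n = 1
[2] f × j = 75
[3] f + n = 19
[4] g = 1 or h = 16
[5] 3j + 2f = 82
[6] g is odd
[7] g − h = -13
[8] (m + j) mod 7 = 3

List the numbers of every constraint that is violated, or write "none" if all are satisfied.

[1] h − n = 14 − 13 = 1  yes
[2] f × j = 3 × 25 = 75  yes
[3] f + n = 3 + 13 = 16, not 19  no
[4] g = 1 = 1 (first disjunct)  yes
[5] 3j + 2f = 3(25) + 2(3) = 81, not 82  no
[6] g = 1 is odd  yes
[7] g − h = 1 − 14 = -13  yes
[8] m + j = 38; 38 mod 7 = 3  yes

Constraints 3 and 5 are violated.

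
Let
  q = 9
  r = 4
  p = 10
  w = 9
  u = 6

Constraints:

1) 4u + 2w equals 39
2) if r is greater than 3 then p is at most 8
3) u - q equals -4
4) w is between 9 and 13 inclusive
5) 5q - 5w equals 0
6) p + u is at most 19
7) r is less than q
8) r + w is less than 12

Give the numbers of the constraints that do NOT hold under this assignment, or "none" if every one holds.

1) 4u + 2w = 4(6) + 2(9) = 42, not 39 — violated.
2) r = 4 > 3, so we need p ≤ 8; but p = 10 > 8 — violated.
3) u - q = 6 - 9 = -3, not -4 — violated.
4) w = 9 lies in [9, 13] — satisfied.
5) 5q - 5w = 5(9) - 5(9) = 0 — satisfied.
6) p + u = 10 + 6 = 16; 16 ≤ 19 — satisfied.
7) r = 4, q = 9; 4 < 9 — satisfied.
8) r + w = 4 + 9 = 13; 13 ≥ 12, bound 12 not met — violated.

The assignment fails constraints 1, 2, 3, and 8.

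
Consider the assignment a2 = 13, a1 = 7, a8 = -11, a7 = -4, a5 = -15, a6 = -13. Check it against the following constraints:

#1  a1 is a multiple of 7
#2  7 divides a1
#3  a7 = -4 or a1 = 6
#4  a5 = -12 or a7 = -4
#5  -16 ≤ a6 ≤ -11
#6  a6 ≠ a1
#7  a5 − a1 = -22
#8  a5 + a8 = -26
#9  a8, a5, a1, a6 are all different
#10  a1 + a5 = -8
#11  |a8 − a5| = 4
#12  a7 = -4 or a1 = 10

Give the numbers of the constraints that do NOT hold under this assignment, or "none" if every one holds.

#1 7 / 7 = 1, so 7 divides 7 — holds.
#2 7 / 7 = 1, so 7 divides 7 — holds.
#3 a7 = -4 = -4 (first disjunct) — holds.
#4 a5 = -15 ≠ -12, but a7 = -4 = -4 (second disjunct) — holds.
#5 a6 = -13 lies in [-16, -11] — holds.
#6 a6 = -13, a1 = 7; distinct — holds.
#7 a5 − a1 = -15 − 7 = -22 — holds.
#8 a5 + a8 = -15 + (-11) = -26 — holds.
#9 values -11, -15, 7, -13 are pairwise distinct — holds.
#10 a1 + a5 = 7 + (-15) = -8 — holds.
#11 |-11 − (-15)| = 4 — holds.
#12 a7 = -4 = -4 (first disjunct) — holds.

All constraints are satisfied.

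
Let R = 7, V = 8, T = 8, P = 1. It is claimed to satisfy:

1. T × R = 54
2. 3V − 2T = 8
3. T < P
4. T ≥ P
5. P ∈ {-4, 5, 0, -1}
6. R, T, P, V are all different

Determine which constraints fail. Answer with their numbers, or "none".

No — constraints 1, 3, 5, and 6 are not satisfied.

1. T × R = 8 × 7 = 56, not 54 — violated.
2. 3V − 2T = 3(8) − 2(8) = 8 — OK.
3. T = 8, P = 1; 8 ≥ 1 (want <) — violated.
4. T = 8, P = 1; 8 ≥ 1 — OK.
5. P = 1 is not in {-4, 5, 0, -1} — violated.
6. T = V = 8, not all different — violated.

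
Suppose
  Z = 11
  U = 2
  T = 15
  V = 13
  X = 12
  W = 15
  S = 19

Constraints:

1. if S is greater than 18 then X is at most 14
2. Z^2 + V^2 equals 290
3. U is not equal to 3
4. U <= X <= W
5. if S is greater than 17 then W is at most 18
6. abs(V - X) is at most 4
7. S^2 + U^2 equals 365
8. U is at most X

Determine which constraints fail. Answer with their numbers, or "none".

None — every constraint holds.

1. S = 19 > 18, so we need X ≤ 14; X = 12 ≤ 14 — holds.
2. Z^2 + V^2 = 11^2 + 13^2 = 121 + 169 = 290 — holds.
3. U = 2, and 2 ≠ 3 — holds.
4. values 2 <= 12 <= 15 — holds.
5. S = 19 > 17, so we need W ≤ 18; W = 15 ≤ 18 — holds.
6. abs(13 - 12) = 1; 1 ≤ 4 — holds.
7. S^2 + U^2 = 19^2 + 2^2 = 361 + 4 = 365 — holds.
8. U = 2, X = 12; 2 ≤ 12 — holds.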